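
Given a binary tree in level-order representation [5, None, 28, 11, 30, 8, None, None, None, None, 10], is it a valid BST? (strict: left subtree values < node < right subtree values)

Level-order array: [5, None, 28, 11, 30, 8, None, None, None, None, 10]
Validate using subtree bounds (lo, hi): at each node, require lo < value < hi,
then recurse left with hi=value and right with lo=value.
Preorder trace (stopping at first violation):
  at node 5 with bounds (-inf, +inf): OK
  at node 28 with bounds (5, +inf): OK
  at node 11 with bounds (5, 28): OK
  at node 8 with bounds (5, 11): OK
  at node 10 with bounds (8, 11): OK
  at node 30 with bounds (28, +inf): OK
No violation found at any node.
Result: Valid BST


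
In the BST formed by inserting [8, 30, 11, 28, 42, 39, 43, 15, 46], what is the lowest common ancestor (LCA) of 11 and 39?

Tree insertion order: [8, 30, 11, 28, 42, 39, 43, 15, 46]
Tree (level-order array): [8, None, 30, 11, 42, None, 28, 39, 43, 15, None, None, None, None, 46]
In a BST, the LCA of p=11, q=39 is the first node v on the
root-to-leaf path with p <= v <= q (go left if both < v, right if both > v).
Walk from root:
  at 8: both 11 and 39 > 8, go right
  at 30: 11 <= 30 <= 39, this is the LCA
LCA = 30


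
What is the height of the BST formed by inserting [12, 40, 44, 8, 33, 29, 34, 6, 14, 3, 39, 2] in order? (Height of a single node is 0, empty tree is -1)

Insertion order: [12, 40, 44, 8, 33, 29, 34, 6, 14, 3, 39, 2]
Tree (level-order array): [12, 8, 40, 6, None, 33, 44, 3, None, 29, 34, None, None, 2, None, 14, None, None, 39]
Compute height bottom-up (empty subtree = -1):
  height(2) = 1 + max(-1, -1) = 0
  height(3) = 1 + max(0, -1) = 1
  height(6) = 1 + max(1, -1) = 2
  height(8) = 1 + max(2, -1) = 3
  height(14) = 1 + max(-1, -1) = 0
  height(29) = 1 + max(0, -1) = 1
  height(39) = 1 + max(-1, -1) = 0
  height(34) = 1 + max(-1, 0) = 1
  height(33) = 1 + max(1, 1) = 2
  height(44) = 1 + max(-1, -1) = 0
  height(40) = 1 + max(2, 0) = 3
  height(12) = 1 + max(3, 3) = 4
Height = 4


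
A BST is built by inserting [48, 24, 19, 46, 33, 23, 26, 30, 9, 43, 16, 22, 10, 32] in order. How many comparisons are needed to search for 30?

Search path for 30: 48 -> 24 -> 46 -> 33 -> 26 -> 30
Found: True
Comparisons: 6


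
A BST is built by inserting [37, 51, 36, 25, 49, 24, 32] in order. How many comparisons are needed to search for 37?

Search path for 37: 37
Found: True
Comparisons: 1


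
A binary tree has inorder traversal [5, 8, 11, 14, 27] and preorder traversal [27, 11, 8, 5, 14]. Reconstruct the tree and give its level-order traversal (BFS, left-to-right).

Inorder:  [5, 8, 11, 14, 27]
Preorder: [27, 11, 8, 5, 14]
Algorithm: preorder visits root first, so consume preorder in order;
for each root, split the current inorder slice at that value into
left-subtree inorder and right-subtree inorder, then recurse.
Recursive splits:
  root=27; inorder splits into left=[5, 8, 11, 14], right=[]
  root=11; inorder splits into left=[5, 8], right=[14]
  root=8; inorder splits into left=[5], right=[]
  root=5; inorder splits into left=[], right=[]
  root=14; inorder splits into left=[], right=[]
Reconstructed level-order: [27, 11, 8, 14, 5]


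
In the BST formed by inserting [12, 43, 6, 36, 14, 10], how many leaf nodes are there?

Tree built from: [12, 43, 6, 36, 14, 10]
Tree (level-order array): [12, 6, 43, None, 10, 36, None, None, None, 14]
Rule: A leaf has 0 children.
Per-node child counts:
  node 12: 2 child(ren)
  node 6: 1 child(ren)
  node 10: 0 child(ren)
  node 43: 1 child(ren)
  node 36: 1 child(ren)
  node 14: 0 child(ren)
Matching nodes: [10, 14]
Count of leaf nodes: 2


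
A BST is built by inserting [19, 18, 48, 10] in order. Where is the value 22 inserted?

Starting tree (level order): [19, 18, 48, 10]
Insertion path: 19 -> 48
Result: insert 22 as left child of 48
Final tree (level order): [19, 18, 48, 10, None, 22]


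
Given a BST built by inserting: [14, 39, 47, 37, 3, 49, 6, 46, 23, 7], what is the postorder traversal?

Tree insertion order: [14, 39, 47, 37, 3, 49, 6, 46, 23, 7]
Tree (level-order array): [14, 3, 39, None, 6, 37, 47, None, 7, 23, None, 46, 49]
Postorder traversal: [7, 6, 3, 23, 37, 46, 49, 47, 39, 14]


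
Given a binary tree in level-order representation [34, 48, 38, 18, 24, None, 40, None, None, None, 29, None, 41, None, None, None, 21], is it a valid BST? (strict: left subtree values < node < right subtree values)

Level-order array: [34, 48, 38, 18, 24, None, 40, None, None, None, 29, None, 41, None, None, None, 21]
Validate using subtree bounds (lo, hi): at each node, require lo < value < hi,
then recurse left with hi=value and right with lo=value.
Preorder trace (stopping at first violation):
  at node 34 with bounds (-inf, +inf): OK
  at node 48 with bounds (-inf, 34): VIOLATION
Node 48 violates its bound: not (-inf < 48 < 34).
Result: Not a valid BST


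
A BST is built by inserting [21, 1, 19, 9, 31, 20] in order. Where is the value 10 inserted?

Starting tree (level order): [21, 1, 31, None, 19, None, None, 9, 20]
Insertion path: 21 -> 1 -> 19 -> 9
Result: insert 10 as right child of 9
Final tree (level order): [21, 1, 31, None, 19, None, None, 9, 20, None, 10]


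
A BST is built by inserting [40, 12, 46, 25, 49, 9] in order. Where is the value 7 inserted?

Starting tree (level order): [40, 12, 46, 9, 25, None, 49]
Insertion path: 40 -> 12 -> 9
Result: insert 7 as left child of 9
Final tree (level order): [40, 12, 46, 9, 25, None, 49, 7]


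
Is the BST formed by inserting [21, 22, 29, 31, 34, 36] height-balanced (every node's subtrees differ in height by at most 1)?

Tree (level-order array): [21, None, 22, None, 29, None, 31, None, 34, None, 36]
Definition: a tree is height-balanced if, at every node, |h(left) - h(right)| <= 1 (empty subtree has height -1).
Bottom-up per-node check:
  node 36: h_left=-1, h_right=-1, diff=0 [OK], height=0
  node 34: h_left=-1, h_right=0, diff=1 [OK], height=1
  node 31: h_left=-1, h_right=1, diff=2 [FAIL (|-1-1|=2 > 1)], height=2
  node 29: h_left=-1, h_right=2, diff=3 [FAIL (|-1-2|=3 > 1)], height=3
  node 22: h_left=-1, h_right=3, diff=4 [FAIL (|-1-3|=4 > 1)], height=4
  node 21: h_left=-1, h_right=4, diff=5 [FAIL (|-1-4|=5 > 1)], height=5
Node 31 violates the condition: |-1 - 1| = 2 > 1.
Result: Not balanced


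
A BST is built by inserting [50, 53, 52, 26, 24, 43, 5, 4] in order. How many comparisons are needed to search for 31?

Search path for 31: 50 -> 26 -> 43
Found: False
Comparisons: 3


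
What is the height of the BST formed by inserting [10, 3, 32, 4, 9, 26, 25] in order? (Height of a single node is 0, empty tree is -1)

Insertion order: [10, 3, 32, 4, 9, 26, 25]
Tree (level-order array): [10, 3, 32, None, 4, 26, None, None, 9, 25]
Compute height bottom-up (empty subtree = -1):
  height(9) = 1 + max(-1, -1) = 0
  height(4) = 1 + max(-1, 0) = 1
  height(3) = 1 + max(-1, 1) = 2
  height(25) = 1 + max(-1, -1) = 0
  height(26) = 1 + max(0, -1) = 1
  height(32) = 1 + max(1, -1) = 2
  height(10) = 1 + max(2, 2) = 3
Height = 3


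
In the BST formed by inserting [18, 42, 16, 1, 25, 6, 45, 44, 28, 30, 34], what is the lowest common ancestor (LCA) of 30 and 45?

Tree insertion order: [18, 42, 16, 1, 25, 6, 45, 44, 28, 30, 34]
Tree (level-order array): [18, 16, 42, 1, None, 25, 45, None, 6, None, 28, 44, None, None, None, None, 30, None, None, None, 34]
In a BST, the LCA of p=30, q=45 is the first node v on the
root-to-leaf path with p <= v <= q (go left if both < v, right if both > v).
Walk from root:
  at 18: both 30 and 45 > 18, go right
  at 42: 30 <= 42 <= 45, this is the LCA
LCA = 42


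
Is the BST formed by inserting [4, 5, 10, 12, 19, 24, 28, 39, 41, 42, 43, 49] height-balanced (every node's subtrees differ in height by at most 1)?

Tree (level-order array): [4, None, 5, None, 10, None, 12, None, 19, None, 24, None, 28, None, 39, None, 41, None, 42, None, 43, None, 49]
Definition: a tree is height-balanced if, at every node, |h(left) - h(right)| <= 1 (empty subtree has height -1).
Bottom-up per-node check:
  node 49: h_left=-1, h_right=-1, diff=0 [OK], height=0
  node 43: h_left=-1, h_right=0, diff=1 [OK], height=1
  node 42: h_left=-1, h_right=1, diff=2 [FAIL (|-1-1|=2 > 1)], height=2
  node 41: h_left=-1, h_right=2, diff=3 [FAIL (|-1-2|=3 > 1)], height=3
  node 39: h_left=-1, h_right=3, diff=4 [FAIL (|-1-3|=4 > 1)], height=4
  node 28: h_left=-1, h_right=4, diff=5 [FAIL (|-1-4|=5 > 1)], height=5
  node 24: h_left=-1, h_right=5, diff=6 [FAIL (|-1-5|=6 > 1)], height=6
  node 19: h_left=-1, h_right=6, diff=7 [FAIL (|-1-6|=7 > 1)], height=7
  node 12: h_left=-1, h_right=7, diff=8 [FAIL (|-1-7|=8 > 1)], height=8
  node 10: h_left=-1, h_right=8, diff=9 [FAIL (|-1-8|=9 > 1)], height=9
  node 5: h_left=-1, h_right=9, diff=10 [FAIL (|-1-9|=10 > 1)], height=10
  node 4: h_left=-1, h_right=10, diff=11 [FAIL (|-1-10|=11 > 1)], height=11
Node 42 violates the condition: |-1 - 1| = 2 > 1.
Result: Not balanced


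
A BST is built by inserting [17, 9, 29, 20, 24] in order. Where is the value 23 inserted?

Starting tree (level order): [17, 9, 29, None, None, 20, None, None, 24]
Insertion path: 17 -> 29 -> 20 -> 24
Result: insert 23 as left child of 24
Final tree (level order): [17, 9, 29, None, None, 20, None, None, 24, 23]


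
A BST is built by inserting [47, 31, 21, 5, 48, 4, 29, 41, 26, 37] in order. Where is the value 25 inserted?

Starting tree (level order): [47, 31, 48, 21, 41, None, None, 5, 29, 37, None, 4, None, 26]
Insertion path: 47 -> 31 -> 21 -> 29 -> 26
Result: insert 25 as left child of 26
Final tree (level order): [47, 31, 48, 21, 41, None, None, 5, 29, 37, None, 4, None, 26, None, None, None, None, None, 25]


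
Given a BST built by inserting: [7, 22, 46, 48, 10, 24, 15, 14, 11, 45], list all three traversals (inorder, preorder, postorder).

Tree insertion order: [7, 22, 46, 48, 10, 24, 15, 14, 11, 45]
Tree (level-order array): [7, None, 22, 10, 46, None, 15, 24, 48, 14, None, None, 45, None, None, 11]
Inorder (L, root, R): [7, 10, 11, 14, 15, 22, 24, 45, 46, 48]
Preorder (root, L, R): [7, 22, 10, 15, 14, 11, 46, 24, 45, 48]
Postorder (L, R, root): [11, 14, 15, 10, 45, 24, 48, 46, 22, 7]


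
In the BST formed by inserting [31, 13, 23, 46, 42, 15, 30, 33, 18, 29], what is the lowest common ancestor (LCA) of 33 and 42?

Tree insertion order: [31, 13, 23, 46, 42, 15, 30, 33, 18, 29]
Tree (level-order array): [31, 13, 46, None, 23, 42, None, 15, 30, 33, None, None, 18, 29]
In a BST, the LCA of p=33, q=42 is the first node v on the
root-to-leaf path with p <= v <= q (go left if both < v, right if both > v).
Walk from root:
  at 31: both 33 and 42 > 31, go right
  at 46: both 33 and 42 < 46, go left
  at 42: 33 <= 42 <= 42, this is the LCA
LCA = 42


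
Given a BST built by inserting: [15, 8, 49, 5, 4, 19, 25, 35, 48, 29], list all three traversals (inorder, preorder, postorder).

Tree insertion order: [15, 8, 49, 5, 4, 19, 25, 35, 48, 29]
Tree (level-order array): [15, 8, 49, 5, None, 19, None, 4, None, None, 25, None, None, None, 35, 29, 48]
Inorder (L, root, R): [4, 5, 8, 15, 19, 25, 29, 35, 48, 49]
Preorder (root, L, R): [15, 8, 5, 4, 49, 19, 25, 35, 29, 48]
Postorder (L, R, root): [4, 5, 8, 29, 48, 35, 25, 19, 49, 15]


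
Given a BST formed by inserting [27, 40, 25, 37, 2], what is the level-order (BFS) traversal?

Tree insertion order: [27, 40, 25, 37, 2]
Tree (level-order array): [27, 25, 40, 2, None, 37]
BFS from the root, enqueuing left then right child of each popped node:
  queue [27] -> pop 27, enqueue [25, 40], visited so far: [27]
  queue [25, 40] -> pop 25, enqueue [2], visited so far: [27, 25]
  queue [40, 2] -> pop 40, enqueue [37], visited so far: [27, 25, 40]
  queue [2, 37] -> pop 2, enqueue [none], visited so far: [27, 25, 40, 2]
  queue [37] -> pop 37, enqueue [none], visited so far: [27, 25, 40, 2, 37]
Result: [27, 25, 40, 2, 37]


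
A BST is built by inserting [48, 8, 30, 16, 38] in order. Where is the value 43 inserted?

Starting tree (level order): [48, 8, None, None, 30, 16, 38]
Insertion path: 48 -> 8 -> 30 -> 38
Result: insert 43 as right child of 38
Final tree (level order): [48, 8, None, None, 30, 16, 38, None, None, None, 43]


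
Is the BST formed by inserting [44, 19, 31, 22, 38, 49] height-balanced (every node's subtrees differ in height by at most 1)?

Tree (level-order array): [44, 19, 49, None, 31, None, None, 22, 38]
Definition: a tree is height-balanced if, at every node, |h(left) - h(right)| <= 1 (empty subtree has height -1).
Bottom-up per-node check:
  node 22: h_left=-1, h_right=-1, diff=0 [OK], height=0
  node 38: h_left=-1, h_right=-1, diff=0 [OK], height=0
  node 31: h_left=0, h_right=0, diff=0 [OK], height=1
  node 19: h_left=-1, h_right=1, diff=2 [FAIL (|-1-1|=2 > 1)], height=2
  node 49: h_left=-1, h_right=-1, diff=0 [OK], height=0
  node 44: h_left=2, h_right=0, diff=2 [FAIL (|2-0|=2 > 1)], height=3
Node 19 violates the condition: |-1 - 1| = 2 > 1.
Result: Not balanced


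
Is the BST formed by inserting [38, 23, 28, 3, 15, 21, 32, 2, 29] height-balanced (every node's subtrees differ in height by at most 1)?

Tree (level-order array): [38, 23, None, 3, 28, 2, 15, None, 32, None, None, None, 21, 29]
Definition: a tree is height-balanced if, at every node, |h(left) - h(right)| <= 1 (empty subtree has height -1).
Bottom-up per-node check:
  node 2: h_left=-1, h_right=-1, diff=0 [OK], height=0
  node 21: h_left=-1, h_right=-1, diff=0 [OK], height=0
  node 15: h_left=-1, h_right=0, diff=1 [OK], height=1
  node 3: h_left=0, h_right=1, diff=1 [OK], height=2
  node 29: h_left=-1, h_right=-1, diff=0 [OK], height=0
  node 32: h_left=0, h_right=-1, diff=1 [OK], height=1
  node 28: h_left=-1, h_right=1, diff=2 [FAIL (|-1-1|=2 > 1)], height=2
  node 23: h_left=2, h_right=2, diff=0 [OK], height=3
  node 38: h_left=3, h_right=-1, diff=4 [FAIL (|3--1|=4 > 1)], height=4
Node 28 violates the condition: |-1 - 1| = 2 > 1.
Result: Not balanced


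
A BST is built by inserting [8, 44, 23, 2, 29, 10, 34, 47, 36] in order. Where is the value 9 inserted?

Starting tree (level order): [8, 2, 44, None, None, 23, 47, 10, 29, None, None, None, None, None, 34, None, 36]
Insertion path: 8 -> 44 -> 23 -> 10
Result: insert 9 as left child of 10
Final tree (level order): [8, 2, 44, None, None, 23, 47, 10, 29, None, None, 9, None, None, 34, None, None, None, 36]


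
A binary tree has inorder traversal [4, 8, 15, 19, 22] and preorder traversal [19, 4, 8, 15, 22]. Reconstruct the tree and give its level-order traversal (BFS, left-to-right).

Inorder:  [4, 8, 15, 19, 22]
Preorder: [19, 4, 8, 15, 22]
Algorithm: preorder visits root first, so consume preorder in order;
for each root, split the current inorder slice at that value into
left-subtree inorder and right-subtree inorder, then recurse.
Recursive splits:
  root=19; inorder splits into left=[4, 8, 15], right=[22]
  root=4; inorder splits into left=[], right=[8, 15]
  root=8; inorder splits into left=[], right=[15]
  root=15; inorder splits into left=[], right=[]
  root=22; inorder splits into left=[], right=[]
Reconstructed level-order: [19, 4, 22, 8, 15]


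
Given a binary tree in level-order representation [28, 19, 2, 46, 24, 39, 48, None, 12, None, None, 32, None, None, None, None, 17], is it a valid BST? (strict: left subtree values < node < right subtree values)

Level-order array: [28, 19, 2, 46, 24, 39, 48, None, 12, None, None, 32, None, None, None, None, 17]
Validate using subtree bounds (lo, hi): at each node, require lo < value < hi,
then recurse left with hi=value and right with lo=value.
Preorder trace (stopping at first violation):
  at node 28 with bounds (-inf, +inf): OK
  at node 19 with bounds (-inf, 28): OK
  at node 46 with bounds (-inf, 19): VIOLATION
Node 46 violates its bound: not (-inf < 46 < 19).
Result: Not a valid BST


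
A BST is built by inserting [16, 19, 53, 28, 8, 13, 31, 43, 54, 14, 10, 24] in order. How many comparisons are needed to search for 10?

Search path for 10: 16 -> 8 -> 13 -> 10
Found: True
Comparisons: 4


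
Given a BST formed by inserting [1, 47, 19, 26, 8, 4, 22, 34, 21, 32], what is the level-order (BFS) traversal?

Tree insertion order: [1, 47, 19, 26, 8, 4, 22, 34, 21, 32]
Tree (level-order array): [1, None, 47, 19, None, 8, 26, 4, None, 22, 34, None, None, 21, None, 32]
BFS from the root, enqueuing left then right child of each popped node:
  queue [1] -> pop 1, enqueue [47], visited so far: [1]
  queue [47] -> pop 47, enqueue [19], visited so far: [1, 47]
  queue [19] -> pop 19, enqueue [8, 26], visited so far: [1, 47, 19]
  queue [8, 26] -> pop 8, enqueue [4], visited so far: [1, 47, 19, 8]
  queue [26, 4] -> pop 26, enqueue [22, 34], visited so far: [1, 47, 19, 8, 26]
  queue [4, 22, 34] -> pop 4, enqueue [none], visited so far: [1, 47, 19, 8, 26, 4]
  queue [22, 34] -> pop 22, enqueue [21], visited so far: [1, 47, 19, 8, 26, 4, 22]
  queue [34, 21] -> pop 34, enqueue [32], visited so far: [1, 47, 19, 8, 26, 4, 22, 34]
  queue [21, 32] -> pop 21, enqueue [none], visited so far: [1, 47, 19, 8, 26, 4, 22, 34, 21]
  queue [32] -> pop 32, enqueue [none], visited so far: [1, 47, 19, 8, 26, 4, 22, 34, 21, 32]
Result: [1, 47, 19, 8, 26, 4, 22, 34, 21, 32]


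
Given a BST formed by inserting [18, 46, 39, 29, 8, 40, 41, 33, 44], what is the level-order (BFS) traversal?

Tree insertion order: [18, 46, 39, 29, 8, 40, 41, 33, 44]
Tree (level-order array): [18, 8, 46, None, None, 39, None, 29, 40, None, 33, None, 41, None, None, None, 44]
BFS from the root, enqueuing left then right child of each popped node:
  queue [18] -> pop 18, enqueue [8, 46], visited so far: [18]
  queue [8, 46] -> pop 8, enqueue [none], visited so far: [18, 8]
  queue [46] -> pop 46, enqueue [39], visited so far: [18, 8, 46]
  queue [39] -> pop 39, enqueue [29, 40], visited so far: [18, 8, 46, 39]
  queue [29, 40] -> pop 29, enqueue [33], visited so far: [18, 8, 46, 39, 29]
  queue [40, 33] -> pop 40, enqueue [41], visited so far: [18, 8, 46, 39, 29, 40]
  queue [33, 41] -> pop 33, enqueue [none], visited so far: [18, 8, 46, 39, 29, 40, 33]
  queue [41] -> pop 41, enqueue [44], visited so far: [18, 8, 46, 39, 29, 40, 33, 41]
  queue [44] -> pop 44, enqueue [none], visited so far: [18, 8, 46, 39, 29, 40, 33, 41, 44]
Result: [18, 8, 46, 39, 29, 40, 33, 41, 44]


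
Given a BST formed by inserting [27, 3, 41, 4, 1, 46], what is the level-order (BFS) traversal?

Tree insertion order: [27, 3, 41, 4, 1, 46]
Tree (level-order array): [27, 3, 41, 1, 4, None, 46]
BFS from the root, enqueuing left then right child of each popped node:
  queue [27] -> pop 27, enqueue [3, 41], visited so far: [27]
  queue [3, 41] -> pop 3, enqueue [1, 4], visited so far: [27, 3]
  queue [41, 1, 4] -> pop 41, enqueue [46], visited so far: [27, 3, 41]
  queue [1, 4, 46] -> pop 1, enqueue [none], visited so far: [27, 3, 41, 1]
  queue [4, 46] -> pop 4, enqueue [none], visited so far: [27, 3, 41, 1, 4]
  queue [46] -> pop 46, enqueue [none], visited so far: [27, 3, 41, 1, 4, 46]
Result: [27, 3, 41, 1, 4, 46]


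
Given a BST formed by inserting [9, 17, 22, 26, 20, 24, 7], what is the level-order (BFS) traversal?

Tree insertion order: [9, 17, 22, 26, 20, 24, 7]
Tree (level-order array): [9, 7, 17, None, None, None, 22, 20, 26, None, None, 24]
BFS from the root, enqueuing left then right child of each popped node:
  queue [9] -> pop 9, enqueue [7, 17], visited so far: [9]
  queue [7, 17] -> pop 7, enqueue [none], visited so far: [9, 7]
  queue [17] -> pop 17, enqueue [22], visited so far: [9, 7, 17]
  queue [22] -> pop 22, enqueue [20, 26], visited so far: [9, 7, 17, 22]
  queue [20, 26] -> pop 20, enqueue [none], visited so far: [9, 7, 17, 22, 20]
  queue [26] -> pop 26, enqueue [24], visited so far: [9, 7, 17, 22, 20, 26]
  queue [24] -> pop 24, enqueue [none], visited so far: [9, 7, 17, 22, 20, 26, 24]
Result: [9, 7, 17, 22, 20, 26, 24]


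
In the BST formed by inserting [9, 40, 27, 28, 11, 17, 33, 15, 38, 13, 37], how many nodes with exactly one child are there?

Tree built from: [9, 40, 27, 28, 11, 17, 33, 15, 38, 13, 37]
Tree (level-order array): [9, None, 40, 27, None, 11, 28, None, 17, None, 33, 15, None, None, 38, 13, None, 37]
Rule: These are nodes with exactly 1 non-null child.
Per-node child counts:
  node 9: 1 child(ren)
  node 40: 1 child(ren)
  node 27: 2 child(ren)
  node 11: 1 child(ren)
  node 17: 1 child(ren)
  node 15: 1 child(ren)
  node 13: 0 child(ren)
  node 28: 1 child(ren)
  node 33: 1 child(ren)
  node 38: 1 child(ren)
  node 37: 0 child(ren)
Matching nodes: [9, 40, 11, 17, 15, 28, 33, 38]
Count of nodes with exactly one child: 8


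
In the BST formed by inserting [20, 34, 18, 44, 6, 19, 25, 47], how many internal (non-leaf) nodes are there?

Tree built from: [20, 34, 18, 44, 6, 19, 25, 47]
Tree (level-order array): [20, 18, 34, 6, 19, 25, 44, None, None, None, None, None, None, None, 47]
Rule: An internal node has at least one child.
Per-node child counts:
  node 20: 2 child(ren)
  node 18: 2 child(ren)
  node 6: 0 child(ren)
  node 19: 0 child(ren)
  node 34: 2 child(ren)
  node 25: 0 child(ren)
  node 44: 1 child(ren)
  node 47: 0 child(ren)
Matching nodes: [20, 18, 34, 44]
Count of internal (non-leaf) nodes: 4


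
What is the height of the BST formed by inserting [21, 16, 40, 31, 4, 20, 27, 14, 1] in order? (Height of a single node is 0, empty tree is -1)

Insertion order: [21, 16, 40, 31, 4, 20, 27, 14, 1]
Tree (level-order array): [21, 16, 40, 4, 20, 31, None, 1, 14, None, None, 27]
Compute height bottom-up (empty subtree = -1):
  height(1) = 1 + max(-1, -1) = 0
  height(14) = 1 + max(-1, -1) = 0
  height(4) = 1 + max(0, 0) = 1
  height(20) = 1 + max(-1, -1) = 0
  height(16) = 1 + max(1, 0) = 2
  height(27) = 1 + max(-1, -1) = 0
  height(31) = 1 + max(0, -1) = 1
  height(40) = 1 + max(1, -1) = 2
  height(21) = 1 + max(2, 2) = 3
Height = 3


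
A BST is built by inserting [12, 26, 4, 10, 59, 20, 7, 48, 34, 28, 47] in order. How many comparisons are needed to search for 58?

Search path for 58: 12 -> 26 -> 59 -> 48
Found: False
Comparisons: 4


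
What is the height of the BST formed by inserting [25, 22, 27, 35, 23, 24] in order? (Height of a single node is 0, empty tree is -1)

Insertion order: [25, 22, 27, 35, 23, 24]
Tree (level-order array): [25, 22, 27, None, 23, None, 35, None, 24]
Compute height bottom-up (empty subtree = -1):
  height(24) = 1 + max(-1, -1) = 0
  height(23) = 1 + max(-1, 0) = 1
  height(22) = 1 + max(-1, 1) = 2
  height(35) = 1 + max(-1, -1) = 0
  height(27) = 1 + max(-1, 0) = 1
  height(25) = 1 + max(2, 1) = 3
Height = 3


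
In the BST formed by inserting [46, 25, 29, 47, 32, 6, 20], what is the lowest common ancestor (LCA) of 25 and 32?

Tree insertion order: [46, 25, 29, 47, 32, 6, 20]
Tree (level-order array): [46, 25, 47, 6, 29, None, None, None, 20, None, 32]
In a BST, the LCA of p=25, q=32 is the first node v on the
root-to-leaf path with p <= v <= q (go left if both < v, right if both > v).
Walk from root:
  at 46: both 25 and 32 < 46, go left
  at 25: 25 <= 25 <= 32, this is the LCA
LCA = 25


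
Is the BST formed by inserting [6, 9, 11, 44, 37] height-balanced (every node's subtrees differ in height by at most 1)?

Tree (level-order array): [6, None, 9, None, 11, None, 44, 37]
Definition: a tree is height-balanced if, at every node, |h(left) - h(right)| <= 1 (empty subtree has height -1).
Bottom-up per-node check:
  node 37: h_left=-1, h_right=-1, diff=0 [OK], height=0
  node 44: h_left=0, h_right=-1, diff=1 [OK], height=1
  node 11: h_left=-1, h_right=1, diff=2 [FAIL (|-1-1|=2 > 1)], height=2
  node 9: h_left=-1, h_right=2, diff=3 [FAIL (|-1-2|=3 > 1)], height=3
  node 6: h_left=-1, h_right=3, diff=4 [FAIL (|-1-3|=4 > 1)], height=4
Node 11 violates the condition: |-1 - 1| = 2 > 1.
Result: Not balanced


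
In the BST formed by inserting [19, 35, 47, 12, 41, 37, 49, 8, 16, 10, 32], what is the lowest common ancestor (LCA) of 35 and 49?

Tree insertion order: [19, 35, 47, 12, 41, 37, 49, 8, 16, 10, 32]
Tree (level-order array): [19, 12, 35, 8, 16, 32, 47, None, 10, None, None, None, None, 41, 49, None, None, 37]
In a BST, the LCA of p=35, q=49 is the first node v on the
root-to-leaf path with p <= v <= q (go left if both < v, right if both > v).
Walk from root:
  at 19: both 35 and 49 > 19, go right
  at 35: 35 <= 35 <= 49, this is the LCA
LCA = 35


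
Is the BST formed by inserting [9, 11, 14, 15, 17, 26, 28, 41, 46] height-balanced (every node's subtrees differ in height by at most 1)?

Tree (level-order array): [9, None, 11, None, 14, None, 15, None, 17, None, 26, None, 28, None, 41, None, 46]
Definition: a tree is height-balanced if, at every node, |h(left) - h(right)| <= 1 (empty subtree has height -1).
Bottom-up per-node check:
  node 46: h_left=-1, h_right=-1, diff=0 [OK], height=0
  node 41: h_left=-1, h_right=0, diff=1 [OK], height=1
  node 28: h_left=-1, h_right=1, diff=2 [FAIL (|-1-1|=2 > 1)], height=2
  node 26: h_left=-1, h_right=2, diff=3 [FAIL (|-1-2|=3 > 1)], height=3
  node 17: h_left=-1, h_right=3, diff=4 [FAIL (|-1-3|=4 > 1)], height=4
  node 15: h_left=-1, h_right=4, diff=5 [FAIL (|-1-4|=5 > 1)], height=5
  node 14: h_left=-1, h_right=5, diff=6 [FAIL (|-1-5|=6 > 1)], height=6
  node 11: h_left=-1, h_right=6, diff=7 [FAIL (|-1-6|=7 > 1)], height=7
  node 9: h_left=-1, h_right=7, diff=8 [FAIL (|-1-7|=8 > 1)], height=8
Node 28 violates the condition: |-1 - 1| = 2 > 1.
Result: Not balanced


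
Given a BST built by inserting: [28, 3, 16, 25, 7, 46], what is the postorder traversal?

Tree insertion order: [28, 3, 16, 25, 7, 46]
Tree (level-order array): [28, 3, 46, None, 16, None, None, 7, 25]
Postorder traversal: [7, 25, 16, 3, 46, 28]


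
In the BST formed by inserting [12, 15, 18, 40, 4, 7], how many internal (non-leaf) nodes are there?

Tree built from: [12, 15, 18, 40, 4, 7]
Tree (level-order array): [12, 4, 15, None, 7, None, 18, None, None, None, 40]
Rule: An internal node has at least one child.
Per-node child counts:
  node 12: 2 child(ren)
  node 4: 1 child(ren)
  node 7: 0 child(ren)
  node 15: 1 child(ren)
  node 18: 1 child(ren)
  node 40: 0 child(ren)
Matching nodes: [12, 4, 15, 18]
Count of internal (non-leaf) nodes: 4


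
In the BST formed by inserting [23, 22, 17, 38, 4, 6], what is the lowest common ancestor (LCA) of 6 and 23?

Tree insertion order: [23, 22, 17, 38, 4, 6]
Tree (level-order array): [23, 22, 38, 17, None, None, None, 4, None, None, 6]
In a BST, the LCA of p=6, q=23 is the first node v on the
root-to-leaf path with p <= v <= q (go left if both < v, right if both > v).
Walk from root:
  at 23: 6 <= 23 <= 23, this is the LCA
LCA = 23


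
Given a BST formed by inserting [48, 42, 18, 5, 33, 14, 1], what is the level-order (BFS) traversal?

Tree insertion order: [48, 42, 18, 5, 33, 14, 1]
Tree (level-order array): [48, 42, None, 18, None, 5, 33, 1, 14]
BFS from the root, enqueuing left then right child of each popped node:
  queue [48] -> pop 48, enqueue [42], visited so far: [48]
  queue [42] -> pop 42, enqueue [18], visited so far: [48, 42]
  queue [18] -> pop 18, enqueue [5, 33], visited so far: [48, 42, 18]
  queue [5, 33] -> pop 5, enqueue [1, 14], visited so far: [48, 42, 18, 5]
  queue [33, 1, 14] -> pop 33, enqueue [none], visited so far: [48, 42, 18, 5, 33]
  queue [1, 14] -> pop 1, enqueue [none], visited so far: [48, 42, 18, 5, 33, 1]
  queue [14] -> pop 14, enqueue [none], visited so far: [48, 42, 18, 5, 33, 1, 14]
Result: [48, 42, 18, 5, 33, 1, 14]


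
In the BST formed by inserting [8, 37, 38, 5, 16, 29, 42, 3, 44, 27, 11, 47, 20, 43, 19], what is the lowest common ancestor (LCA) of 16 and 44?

Tree insertion order: [8, 37, 38, 5, 16, 29, 42, 3, 44, 27, 11, 47, 20, 43, 19]
Tree (level-order array): [8, 5, 37, 3, None, 16, 38, None, None, 11, 29, None, 42, None, None, 27, None, None, 44, 20, None, 43, 47, 19]
In a BST, the LCA of p=16, q=44 is the first node v on the
root-to-leaf path with p <= v <= q (go left if both < v, right if both > v).
Walk from root:
  at 8: both 16 and 44 > 8, go right
  at 37: 16 <= 37 <= 44, this is the LCA
LCA = 37


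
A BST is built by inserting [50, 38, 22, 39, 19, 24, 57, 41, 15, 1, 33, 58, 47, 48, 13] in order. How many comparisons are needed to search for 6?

Search path for 6: 50 -> 38 -> 22 -> 19 -> 15 -> 1 -> 13
Found: False
Comparisons: 7


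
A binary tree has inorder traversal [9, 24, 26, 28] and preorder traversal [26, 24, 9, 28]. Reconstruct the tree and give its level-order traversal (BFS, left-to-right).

Inorder:  [9, 24, 26, 28]
Preorder: [26, 24, 9, 28]
Algorithm: preorder visits root first, so consume preorder in order;
for each root, split the current inorder slice at that value into
left-subtree inorder and right-subtree inorder, then recurse.
Recursive splits:
  root=26; inorder splits into left=[9, 24], right=[28]
  root=24; inorder splits into left=[9], right=[]
  root=9; inorder splits into left=[], right=[]
  root=28; inorder splits into left=[], right=[]
Reconstructed level-order: [26, 24, 28, 9]


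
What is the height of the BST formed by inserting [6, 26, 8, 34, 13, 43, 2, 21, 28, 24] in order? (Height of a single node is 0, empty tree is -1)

Insertion order: [6, 26, 8, 34, 13, 43, 2, 21, 28, 24]
Tree (level-order array): [6, 2, 26, None, None, 8, 34, None, 13, 28, 43, None, 21, None, None, None, None, None, 24]
Compute height bottom-up (empty subtree = -1):
  height(2) = 1 + max(-1, -1) = 0
  height(24) = 1 + max(-1, -1) = 0
  height(21) = 1 + max(-1, 0) = 1
  height(13) = 1 + max(-1, 1) = 2
  height(8) = 1 + max(-1, 2) = 3
  height(28) = 1 + max(-1, -1) = 0
  height(43) = 1 + max(-1, -1) = 0
  height(34) = 1 + max(0, 0) = 1
  height(26) = 1 + max(3, 1) = 4
  height(6) = 1 + max(0, 4) = 5
Height = 5


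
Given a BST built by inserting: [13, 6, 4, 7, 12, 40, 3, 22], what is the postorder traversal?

Tree insertion order: [13, 6, 4, 7, 12, 40, 3, 22]
Tree (level-order array): [13, 6, 40, 4, 7, 22, None, 3, None, None, 12]
Postorder traversal: [3, 4, 12, 7, 6, 22, 40, 13]


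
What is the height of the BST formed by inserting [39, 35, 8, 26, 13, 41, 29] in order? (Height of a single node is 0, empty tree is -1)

Insertion order: [39, 35, 8, 26, 13, 41, 29]
Tree (level-order array): [39, 35, 41, 8, None, None, None, None, 26, 13, 29]
Compute height bottom-up (empty subtree = -1):
  height(13) = 1 + max(-1, -1) = 0
  height(29) = 1 + max(-1, -1) = 0
  height(26) = 1 + max(0, 0) = 1
  height(8) = 1 + max(-1, 1) = 2
  height(35) = 1 + max(2, -1) = 3
  height(41) = 1 + max(-1, -1) = 0
  height(39) = 1 + max(3, 0) = 4
Height = 4


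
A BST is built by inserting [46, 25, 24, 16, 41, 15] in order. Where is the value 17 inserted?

Starting tree (level order): [46, 25, None, 24, 41, 16, None, None, None, 15]
Insertion path: 46 -> 25 -> 24 -> 16
Result: insert 17 as right child of 16
Final tree (level order): [46, 25, None, 24, 41, 16, None, None, None, 15, 17]


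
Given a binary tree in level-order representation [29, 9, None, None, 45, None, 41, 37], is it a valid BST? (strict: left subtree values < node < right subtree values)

Level-order array: [29, 9, None, None, 45, None, 41, 37]
Validate using subtree bounds (lo, hi): at each node, require lo < value < hi,
then recurse left with hi=value and right with lo=value.
Preorder trace (stopping at first violation):
  at node 29 with bounds (-inf, +inf): OK
  at node 9 with bounds (-inf, 29): OK
  at node 45 with bounds (9, 29): VIOLATION
Node 45 violates its bound: not (9 < 45 < 29).
Result: Not a valid BST


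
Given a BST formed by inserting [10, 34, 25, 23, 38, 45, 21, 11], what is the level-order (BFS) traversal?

Tree insertion order: [10, 34, 25, 23, 38, 45, 21, 11]
Tree (level-order array): [10, None, 34, 25, 38, 23, None, None, 45, 21, None, None, None, 11]
BFS from the root, enqueuing left then right child of each popped node:
  queue [10] -> pop 10, enqueue [34], visited so far: [10]
  queue [34] -> pop 34, enqueue [25, 38], visited so far: [10, 34]
  queue [25, 38] -> pop 25, enqueue [23], visited so far: [10, 34, 25]
  queue [38, 23] -> pop 38, enqueue [45], visited so far: [10, 34, 25, 38]
  queue [23, 45] -> pop 23, enqueue [21], visited so far: [10, 34, 25, 38, 23]
  queue [45, 21] -> pop 45, enqueue [none], visited so far: [10, 34, 25, 38, 23, 45]
  queue [21] -> pop 21, enqueue [11], visited so far: [10, 34, 25, 38, 23, 45, 21]
  queue [11] -> pop 11, enqueue [none], visited so far: [10, 34, 25, 38, 23, 45, 21, 11]
Result: [10, 34, 25, 38, 23, 45, 21, 11]


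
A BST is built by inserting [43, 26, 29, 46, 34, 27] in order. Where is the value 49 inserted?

Starting tree (level order): [43, 26, 46, None, 29, None, None, 27, 34]
Insertion path: 43 -> 46
Result: insert 49 as right child of 46
Final tree (level order): [43, 26, 46, None, 29, None, 49, 27, 34]


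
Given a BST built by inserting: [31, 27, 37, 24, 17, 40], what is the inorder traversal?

Tree insertion order: [31, 27, 37, 24, 17, 40]
Tree (level-order array): [31, 27, 37, 24, None, None, 40, 17]
Inorder traversal: [17, 24, 27, 31, 37, 40]


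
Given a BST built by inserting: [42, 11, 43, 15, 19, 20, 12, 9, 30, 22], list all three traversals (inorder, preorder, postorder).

Tree insertion order: [42, 11, 43, 15, 19, 20, 12, 9, 30, 22]
Tree (level-order array): [42, 11, 43, 9, 15, None, None, None, None, 12, 19, None, None, None, 20, None, 30, 22]
Inorder (L, root, R): [9, 11, 12, 15, 19, 20, 22, 30, 42, 43]
Preorder (root, L, R): [42, 11, 9, 15, 12, 19, 20, 30, 22, 43]
Postorder (L, R, root): [9, 12, 22, 30, 20, 19, 15, 11, 43, 42]


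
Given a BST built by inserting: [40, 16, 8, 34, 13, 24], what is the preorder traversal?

Tree insertion order: [40, 16, 8, 34, 13, 24]
Tree (level-order array): [40, 16, None, 8, 34, None, 13, 24]
Preorder traversal: [40, 16, 8, 13, 34, 24]


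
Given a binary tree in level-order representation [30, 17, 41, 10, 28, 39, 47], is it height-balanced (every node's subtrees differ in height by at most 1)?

Tree (level-order array): [30, 17, 41, 10, 28, 39, 47]
Definition: a tree is height-balanced if, at every node, |h(left) - h(right)| <= 1 (empty subtree has height -1).
Bottom-up per-node check:
  node 10: h_left=-1, h_right=-1, diff=0 [OK], height=0
  node 28: h_left=-1, h_right=-1, diff=0 [OK], height=0
  node 17: h_left=0, h_right=0, diff=0 [OK], height=1
  node 39: h_left=-1, h_right=-1, diff=0 [OK], height=0
  node 47: h_left=-1, h_right=-1, diff=0 [OK], height=0
  node 41: h_left=0, h_right=0, diff=0 [OK], height=1
  node 30: h_left=1, h_right=1, diff=0 [OK], height=2
All nodes satisfy the balance condition.
Result: Balanced


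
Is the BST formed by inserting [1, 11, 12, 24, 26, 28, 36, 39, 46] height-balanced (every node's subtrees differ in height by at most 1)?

Tree (level-order array): [1, None, 11, None, 12, None, 24, None, 26, None, 28, None, 36, None, 39, None, 46]
Definition: a tree is height-balanced if, at every node, |h(left) - h(right)| <= 1 (empty subtree has height -1).
Bottom-up per-node check:
  node 46: h_left=-1, h_right=-1, diff=0 [OK], height=0
  node 39: h_left=-1, h_right=0, diff=1 [OK], height=1
  node 36: h_left=-1, h_right=1, diff=2 [FAIL (|-1-1|=2 > 1)], height=2
  node 28: h_left=-1, h_right=2, diff=3 [FAIL (|-1-2|=3 > 1)], height=3
  node 26: h_left=-1, h_right=3, diff=4 [FAIL (|-1-3|=4 > 1)], height=4
  node 24: h_left=-1, h_right=4, diff=5 [FAIL (|-1-4|=5 > 1)], height=5
  node 12: h_left=-1, h_right=5, diff=6 [FAIL (|-1-5|=6 > 1)], height=6
  node 11: h_left=-1, h_right=6, diff=7 [FAIL (|-1-6|=7 > 1)], height=7
  node 1: h_left=-1, h_right=7, diff=8 [FAIL (|-1-7|=8 > 1)], height=8
Node 36 violates the condition: |-1 - 1| = 2 > 1.
Result: Not balanced


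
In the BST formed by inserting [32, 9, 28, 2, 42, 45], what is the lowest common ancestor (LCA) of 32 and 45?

Tree insertion order: [32, 9, 28, 2, 42, 45]
Tree (level-order array): [32, 9, 42, 2, 28, None, 45]
In a BST, the LCA of p=32, q=45 is the first node v on the
root-to-leaf path with p <= v <= q (go left if both < v, right if both > v).
Walk from root:
  at 32: 32 <= 32 <= 45, this is the LCA
LCA = 32


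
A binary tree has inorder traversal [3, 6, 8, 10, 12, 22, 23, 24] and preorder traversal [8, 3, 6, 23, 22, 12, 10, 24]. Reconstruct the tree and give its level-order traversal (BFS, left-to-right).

Inorder:  [3, 6, 8, 10, 12, 22, 23, 24]
Preorder: [8, 3, 6, 23, 22, 12, 10, 24]
Algorithm: preorder visits root first, so consume preorder in order;
for each root, split the current inorder slice at that value into
left-subtree inorder and right-subtree inorder, then recurse.
Recursive splits:
  root=8; inorder splits into left=[3, 6], right=[10, 12, 22, 23, 24]
  root=3; inorder splits into left=[], right=[6]
  root=6; inorder splits into left=[], right=[]
  root=23; inorder splits into left=[10, 12, 22], right=[24]
  root=22; inorder splits into left=[10, 12], right=[]
  root=12; inorder splits into left=[10], right=[]
  root=10; inorder splits into left=[], right=[]
  root=24; inorder splits into left=[], right=[]
Reconstructed level-order: [8, 3, 23, 6, 22, 24, 12, 10]


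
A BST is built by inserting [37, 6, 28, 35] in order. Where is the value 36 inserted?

Starting tree (level order): [37, 6, None, None, 28, None, 35]
Insertion path: 37 -> 6 -> 28 -> 35
Result: insert 36 as right child of 35
Final tree (level order): [37, 6, None, None, 28, None, 35, None, 36]


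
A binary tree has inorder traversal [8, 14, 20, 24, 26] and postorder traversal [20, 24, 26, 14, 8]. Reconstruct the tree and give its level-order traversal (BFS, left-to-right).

Inorder:   [8, 14, 20, 24, 26]
Postorder: [20, 24, 26, 14, 8]
Algorithm: postorder visits root last, so walk postorder right-to-left;
each value is the root of the current inorder slice — split it at that
value, recurse on the right subtree first, then the left.
Recursive splits:
  root=8; inorder splits into left=[], right=[14, 20, 24, 26]
  root=14; inorder splits into left=[], right=[20, 24, 26]
  root=26; inorder splits into left=[20, 24], right=[]
  root=24; inorder splits into left=[20], right=[]
  root=20; inorder splits into left=[], right=[]
Reconstructed level-order: [8, 14, 26, 24, 20]


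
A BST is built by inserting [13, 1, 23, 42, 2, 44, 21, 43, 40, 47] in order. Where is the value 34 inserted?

Starting tree (level order): [13, 1, 23, None, 2, 21, 42, None, None, None, None, 40, 44, None, None, 43, 47]
Insertion path: 13 -> 23 -> 42 -> 40
Result: insert 34 as left child of 40
Final tree (level order): [13, 1, 23, None, 2, 21, 42, None, None, None, None, 40, 44, 34, None, 43, 47]


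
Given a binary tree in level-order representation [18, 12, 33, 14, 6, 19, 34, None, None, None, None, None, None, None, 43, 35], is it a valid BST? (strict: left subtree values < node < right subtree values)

Level-order array: [18, 12, 33, 14, 6, 19, 34, None, None, None, None, None, None, None, 43, 35]
Validate using subtree bounds (lo, hi): at each node, require lo < value < hi,
then recurse left with hi=value and right with lo=value.
Preorder trace (stopping at first violation):
  at node 18 with bounds (-inf, +inf): OK
  at node 12 with bounds (-inf, 18): OK
  at node 14 with bounds (-inf, 12): VIOLATION
Node 14 violates its bound: not (-inf < 14 < 12).
Result: Not a valid BST


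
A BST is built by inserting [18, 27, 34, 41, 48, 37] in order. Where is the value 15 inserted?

Starting tree (level order): [18, None, 27, None, 34, None, 41, 37, 48]
Insertion path: 18
Result: insert 15 as left child of 18
Final tree (level order): [18, 15, 27, None, None, None, 34, None, 41, 37, 48]


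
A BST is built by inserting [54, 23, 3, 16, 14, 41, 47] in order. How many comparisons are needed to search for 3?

Search path for 3: 54 -> 23 -> 3
Found: True
Comparisons: 3


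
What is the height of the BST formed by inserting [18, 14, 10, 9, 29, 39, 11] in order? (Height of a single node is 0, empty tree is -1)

Insertion order: [18, 14, 10, 9, 29, 39, 11]
Tree (level-order array): [18, 14, 29, 10, None, None, 39, 9, 11]
Compute height bottom-up (empty subtree = -1):
  height(9) = 1 + max(-1, -1) = 0
  height(11) = 1 + max(-1, -1) = 0
  height(10) = 1 + max(0, 0) = 1
  height(14) = 1 + max(1, -1) = 2
  height(39) = 1 + max(-1, -1) = 0
  height(29) = 1 + max(-1, 0) = 1
  height(18) = 1 + max(2, 1) = 3
Height = 3
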